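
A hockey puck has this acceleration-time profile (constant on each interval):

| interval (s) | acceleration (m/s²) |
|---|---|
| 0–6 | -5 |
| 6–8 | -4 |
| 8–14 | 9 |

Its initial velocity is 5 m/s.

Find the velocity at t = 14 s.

21 m/s

Δv equals the area under the a-t graph; then v = v₀ + Δv.
0–6 s: -5 × 6 = -30 m/s
6–8 s: -4 × 2 = -8 m/s
8–14 s: 9 × 6 = 54 m/s
Δv = 16 m/s, so v(14) = 5 + (16) = 21 m/s.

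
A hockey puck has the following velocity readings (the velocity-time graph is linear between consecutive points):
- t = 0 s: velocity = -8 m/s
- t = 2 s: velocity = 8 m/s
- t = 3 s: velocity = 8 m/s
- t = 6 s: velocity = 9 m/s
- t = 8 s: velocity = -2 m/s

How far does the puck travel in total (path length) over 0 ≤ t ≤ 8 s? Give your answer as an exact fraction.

Distance (not displacement) is the total path length: add the absolute areas under v-t.
0–2 s: v = 0 at t = 1 s; triangle areas 4 + 4 = 8 m
2–3 s: |8| × 1 = 8 m
3–6 s: |½(8 + 9)(3)| = 25.5 m
6–8 s: v = 0 at t = 84/11 s; triangle areas 81/11 + 4/11 = 85/11 m
Total distance = 1083/22 m

1083/22 m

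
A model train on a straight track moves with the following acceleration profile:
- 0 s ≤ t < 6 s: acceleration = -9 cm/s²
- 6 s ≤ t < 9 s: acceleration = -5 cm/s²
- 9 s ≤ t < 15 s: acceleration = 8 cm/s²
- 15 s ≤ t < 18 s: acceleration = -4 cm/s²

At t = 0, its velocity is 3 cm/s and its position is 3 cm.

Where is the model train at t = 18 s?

-640.5 cm

On each constant-a segment, Δv = aΔt and Δx = v₀Δt + ½aΔt²; chain segment to segment.
0–6 s: v starts 3 cm/s; Δx = 3·6 + ½·-9·6² = -144 cm; v ends -51 cm/s.
6–9 s: v starts -51 cm/s; Δx = -51·3 + ½·-5·3² = -175.5 cm; v ends -66 cm/s.
9–15 s: v starts -66 cm/s; Δx = -66·6 + ½·8·6² = -252 cm; v ends -18 cm/s.
15–18 s: v starts -18 cm/s; Δx = -18·3 + ½·-4·3² = -72 cm; v ends -30 cm/s.
x(18) = 3 + Σ Δx = -640.5 cm.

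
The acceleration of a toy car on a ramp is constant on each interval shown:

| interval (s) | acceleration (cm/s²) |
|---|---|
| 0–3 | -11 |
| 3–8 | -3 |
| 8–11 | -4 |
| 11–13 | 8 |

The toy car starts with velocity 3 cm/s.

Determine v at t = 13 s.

-41 cm/s

Δv equals the area under the a-t graph; then v = v₀ + Δv.
0–3 s: -11 × 3 = -33 cm/s
3–8 s: -3 × 5 = -15 cm/s
8–11 s: -4 × 3 = -12 cm/s
11–13 s: 8 × 2 = 16 cm/s
Δv = -44 cm/s, so v(13) = 3 + (-44) = -41 cm/s.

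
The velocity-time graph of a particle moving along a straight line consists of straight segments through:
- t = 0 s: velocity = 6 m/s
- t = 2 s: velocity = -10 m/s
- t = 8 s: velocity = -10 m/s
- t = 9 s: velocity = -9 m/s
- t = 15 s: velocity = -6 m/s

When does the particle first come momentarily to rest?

t = 0.75 s

v changes sign on 0–2 s (from 6 to -10); the graph is linear there, so v = 0 at t = 0 + (-6)·(2 − 0)/(-10 − 6) = 0.75 s.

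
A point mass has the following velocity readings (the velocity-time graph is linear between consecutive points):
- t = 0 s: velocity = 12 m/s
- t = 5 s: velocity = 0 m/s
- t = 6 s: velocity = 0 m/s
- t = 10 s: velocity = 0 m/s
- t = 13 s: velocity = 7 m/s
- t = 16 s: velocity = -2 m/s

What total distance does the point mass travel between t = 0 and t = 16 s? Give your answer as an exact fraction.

148/3 m

Distance (not displacement) is the total path length: add the absolute areas under v-t.
0–5 s: |½(12 + 0)(5)| = 30 m
5–6 s: |0| × 1 = 0 m
6–10 s: |0| × 4 = 0 m
10–13 s: |½(0 + 7)(3)| = 10.5 m
13–16 s: v = 0 at t = 46/3 s; triangle areas 49/6 + 2/3 = 53/6 m
Total distance = 148/3 m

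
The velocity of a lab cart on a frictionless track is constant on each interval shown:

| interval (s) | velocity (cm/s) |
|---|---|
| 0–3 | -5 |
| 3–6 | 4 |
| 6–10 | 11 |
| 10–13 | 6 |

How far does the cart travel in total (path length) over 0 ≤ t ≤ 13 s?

89 cm

Total distance travelled is ∫|v| dt — sum the magnitudes of each area piece.
0–3 s: |-5| × 3 = 15 cm
3–6 s: |4| × 3 = 12 cm
6–10 s: |11| × 4 = 44 cm
10–13 s: |6| × 3 = 18 cm
Total distance = 89 cm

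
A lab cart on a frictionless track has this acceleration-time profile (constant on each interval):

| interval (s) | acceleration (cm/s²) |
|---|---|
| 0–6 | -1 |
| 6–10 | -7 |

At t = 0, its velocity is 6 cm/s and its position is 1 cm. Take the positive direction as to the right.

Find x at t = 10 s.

On each constant-a segment, Δv = aΔt and Δx = v₀Δt + ½aΔt²; chain segment to segment.
0–6 s: v starts 6 cm/s; Δx = 6·6 + ½·-1·6² = 18 cm; v ends 0 cm/s.
6–10 s: v starts 0 cm/s; Δx = 0·4 + ½·-7·4² = -56 cm; v ends -28 cm/s.
x(10) = 1 + Σ Δx = -37 cm.

-37 cm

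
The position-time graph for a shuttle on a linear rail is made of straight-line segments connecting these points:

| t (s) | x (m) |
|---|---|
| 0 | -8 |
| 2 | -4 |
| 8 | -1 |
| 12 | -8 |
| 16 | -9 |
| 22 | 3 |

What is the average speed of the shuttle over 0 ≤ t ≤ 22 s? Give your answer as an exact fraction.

27/22 m/s

Average speed = (total path length)/(elapsed time); on a piecewise-linear x-t graph the path length is Σ|Δx|.
0–2 s: |Δx| = |-4 − -8| = 4 m
2–8 s: |Δx| = |-1 − -4| = 3 m
8–12 s: |Δx| = |-8 − -1| = 7 m
12–16 s: |Δx| = |-9 − -8| = 1 m
16–22 s: |Δx| = |3 − -9| = 12 m
Total path = 27 m; average speed = 27/22 = 27/22 m/s.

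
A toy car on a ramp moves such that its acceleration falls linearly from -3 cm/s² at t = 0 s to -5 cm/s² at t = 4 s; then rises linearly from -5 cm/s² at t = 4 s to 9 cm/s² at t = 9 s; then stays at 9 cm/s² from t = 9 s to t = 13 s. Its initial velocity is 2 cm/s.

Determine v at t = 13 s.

Δv equals the area under the a-t graph; then v = v₀ + Δv.
0–4 s: ½(-3 + -5)(4) = -16 cm/s
4–9 s: ½(-5 + 9)(5) = 10 cm/s
9–13 s: 9 × 4 = 36 cm/s
Δv = 30 cm/s, so v(13) = 2 + (30) = 32 cm/s.

32 cm/s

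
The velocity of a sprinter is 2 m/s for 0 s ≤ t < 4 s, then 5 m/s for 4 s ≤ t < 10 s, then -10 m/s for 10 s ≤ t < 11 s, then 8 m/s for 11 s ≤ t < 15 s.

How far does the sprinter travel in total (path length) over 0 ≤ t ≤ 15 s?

Total distance travelled is ∫|v| dt — sum the magnitudes of each area piece.
0–4 s: |2| × 4 = 8 m
4–10 s: |5| × 6 = 30 m
10–11 s: |-10| × 1 = 10 m
11–15 s: |8| × 4 = 32 m
Total distance = 80 m

80 m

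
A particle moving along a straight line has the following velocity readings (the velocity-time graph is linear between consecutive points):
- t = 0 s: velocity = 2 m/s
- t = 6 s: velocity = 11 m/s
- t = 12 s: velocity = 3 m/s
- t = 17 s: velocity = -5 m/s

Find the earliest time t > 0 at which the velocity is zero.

t = 13.875 s

v changes sign on 12–17 s (from 3 to -5); the graph is linear there, so v = 0 at t = 12 + (-3)·(17 − 12)/(-5 − 3) = 13.875 s.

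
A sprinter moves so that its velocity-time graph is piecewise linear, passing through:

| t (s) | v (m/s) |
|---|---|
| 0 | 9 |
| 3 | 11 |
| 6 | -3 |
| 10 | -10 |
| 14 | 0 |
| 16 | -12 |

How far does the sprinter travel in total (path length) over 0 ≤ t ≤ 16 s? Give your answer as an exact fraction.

1427/14 m

Total distance travelled is ∫|v| dt — sum the magnitudes of each area piece.
0–3 s: |½(9 + 11)(3)| = 30 m
3–6 s: v = 0 at t = 75/14 s; triangle areas 363/28 + 27/28 = 195/14 m
6–10 s: |½(-3 + -10)(4)| = 26 m
10–14 s: |½(-10 + 0)(4)| = 20 m
14–16 s: |½(0 + -12)(2)| = 12 m
Total distance = 1427/14 m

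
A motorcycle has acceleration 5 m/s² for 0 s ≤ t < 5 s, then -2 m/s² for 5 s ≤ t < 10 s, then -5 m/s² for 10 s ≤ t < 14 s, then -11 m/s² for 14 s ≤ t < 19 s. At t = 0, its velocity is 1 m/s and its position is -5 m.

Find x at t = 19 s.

On each constant-a segment, Δv = aΔt and Δx = v₀Δt + ½aΔt²; chain segment to segment.
0–5 s: v starts 1 m/s; Δx = 1·5 + ½·5·5² = 67.5 m; v ends 26 m/s.
5–10 s: v starts 26 m/s; Δx = 26·5 + ½·-2·5² = 105 m; v ends 16 m/s.
10–14 s: v starts 16 m/s; Δx = 16·4 + ½·-5·4² = 24 m; v ends -4 m/s.
14–19 s: v starts -4 m/s; Δx = -4·5 + ½·-11·5² = -157.5 m; v ends -59 m/s.
x(19) = -5 + Σ Δx = 34 m.

34 m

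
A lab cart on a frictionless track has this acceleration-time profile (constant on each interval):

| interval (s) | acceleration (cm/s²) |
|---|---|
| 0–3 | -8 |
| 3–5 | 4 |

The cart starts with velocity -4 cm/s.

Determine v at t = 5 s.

-20 cm/s

Δv equals the area under the a-t graph; then v = v₀ + Δv.
0–3 s: -8 × 3 = -24 cm/s
3–5 s: 4 × 2 = 8 cm/s
Δv = -16 cm/s, so v(5) = -4 + (-16) = -20 cm/s.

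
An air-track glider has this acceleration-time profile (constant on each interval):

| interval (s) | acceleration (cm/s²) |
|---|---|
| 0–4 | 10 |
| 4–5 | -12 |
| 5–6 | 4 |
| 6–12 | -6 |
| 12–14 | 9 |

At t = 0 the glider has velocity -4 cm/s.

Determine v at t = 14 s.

10 cm/s

Δv equals the area under the a-t graph; then v = v₀ + Δv.
0–4 s: 10 × 4 = 40 cm/s
4–5 s: -12 × 1 = -12 cm/s
5–6 s: 4 × 1 = 4 cm/s
6–12 s: -6 × 6 = -36 cm/s
12–14 s: 9 × 2 = 18 cm/s
Δv = 14 cm/s, so v(14) = -4 + (14) = 10 cm/s.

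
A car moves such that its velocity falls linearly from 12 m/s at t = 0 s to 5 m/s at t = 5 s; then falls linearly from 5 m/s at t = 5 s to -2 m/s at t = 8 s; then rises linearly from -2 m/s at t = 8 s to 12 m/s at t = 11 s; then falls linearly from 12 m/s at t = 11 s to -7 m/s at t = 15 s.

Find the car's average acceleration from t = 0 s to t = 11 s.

0 m/s²

Average acceleration = Δv/Δt = (12 − 12)/(11 − 0) = 0 m/s².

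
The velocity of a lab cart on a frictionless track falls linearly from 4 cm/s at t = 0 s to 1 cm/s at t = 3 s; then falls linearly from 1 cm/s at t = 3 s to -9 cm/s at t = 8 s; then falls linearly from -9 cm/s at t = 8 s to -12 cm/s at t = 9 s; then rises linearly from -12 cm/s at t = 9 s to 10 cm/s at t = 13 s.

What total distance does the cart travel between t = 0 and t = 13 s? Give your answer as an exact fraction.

Total distance travelled is ∫|v| dt — sum the magnitudes of each area piece.
0–3 s: |½(4 + 1)(3)| = 7.5 cm
3–8 s: v = 0 at t = 3.5 s; triangle areas 0.25 + 20.25 = 20.5 cm
8–9 s: |½(-9 + -12)(1)| = 10.5 cm
9–13 s: v = 0 at t = 123/11 s; triangle areas 144/11 + 100/11 = 244/11 cm
Total distance = 1335/22 cm

1335/22 cm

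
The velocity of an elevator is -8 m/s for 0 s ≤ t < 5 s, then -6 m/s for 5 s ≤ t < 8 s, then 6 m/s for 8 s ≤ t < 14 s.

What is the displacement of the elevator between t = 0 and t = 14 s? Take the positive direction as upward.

-22 m

Net displacement equals the area under the velocity-time graph (areas below the axis count negative).
0–5 s: -8 × 5 = -40 m
5–8 s: -6 × 3 = -18 m
8–14 s: 6 × 6 = 36 m
Net displacement = -22 m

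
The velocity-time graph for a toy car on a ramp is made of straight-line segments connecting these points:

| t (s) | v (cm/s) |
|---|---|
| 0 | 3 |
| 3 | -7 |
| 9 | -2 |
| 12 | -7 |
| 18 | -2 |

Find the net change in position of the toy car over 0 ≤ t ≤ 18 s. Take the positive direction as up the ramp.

-73.5 cm

Net displacement equals the area under the velocity-time graph (areas below the axis count negative).
0–3 s: ½(3 + -7)(3) = -6 cm
3–9 s: ½(-7 + -2)(6) = -27 cm
9–12 s: ½(-2 + -7)(3) = -13.5 cm
12–18 s: ½(-7 + -2)(6) = -27 cm
Net displacement = -73.5 cm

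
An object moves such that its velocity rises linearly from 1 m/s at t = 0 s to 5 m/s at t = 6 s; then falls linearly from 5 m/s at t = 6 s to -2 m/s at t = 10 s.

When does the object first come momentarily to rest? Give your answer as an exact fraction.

t = 62/7 s

v changes sign on 6–10 s (from 5 to -2); the graph is linear there, so v = 0 at t = 6 + (-5)·(10 − 6)/(-2 − 5) = 62/7 s.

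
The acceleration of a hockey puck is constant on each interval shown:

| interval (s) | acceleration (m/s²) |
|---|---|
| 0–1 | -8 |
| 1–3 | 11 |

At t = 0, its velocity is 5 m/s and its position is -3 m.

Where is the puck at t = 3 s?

14 m

On each constant-a segment, Δv = aΔt and Δx = v₀Δt + ½aΔt²; chain segment to segment.
0–1 s: v starts 5 m/s; Δx = 5·1 + ½·-8·1² = 1 m; v ends -3 m/s.
1–3 s: v starts -3 m/s; Δx = -3·2 + ½·11·2² = 16 m; v ends 19 m/s.
x(3) = -3 + Σ Δx = 14 m.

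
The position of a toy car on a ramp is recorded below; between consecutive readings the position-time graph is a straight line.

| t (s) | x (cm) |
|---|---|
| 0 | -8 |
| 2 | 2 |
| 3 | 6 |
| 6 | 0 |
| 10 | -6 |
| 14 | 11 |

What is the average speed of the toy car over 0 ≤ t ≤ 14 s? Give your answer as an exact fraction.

43/14 cm/s

Average speed = (total path length)/(elapsed time); on a piecewise-linear x-t graph the path length is Σ|Δx|.
0–2 s: |Δx| = |2 − -8| = 10 cm
2–3 s: |Δx| = |6 − 2| = 4 cm
3–6 s: |Δx| = |0 − 6| = 6 cm
6–10 s: |Δx| = |-6 − 0| = 6 cm
10–14 s: |Δx| = |11 − -6| = 17 cm
Total path = 43 cm; average speed = 43/14 = 43/14 cm/s.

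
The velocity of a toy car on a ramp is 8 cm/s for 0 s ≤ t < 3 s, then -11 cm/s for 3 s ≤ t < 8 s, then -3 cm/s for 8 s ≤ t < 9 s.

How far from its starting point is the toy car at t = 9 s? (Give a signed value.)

Displacement is the signed area under the v-t curve.
0–3 s: 8 × 3 = 24 cm
3–8 s: -11 × 5 = -55 cm
8–9 s: -3 × 1 = -3 cm
Net displacement = -34 cm

-34 cm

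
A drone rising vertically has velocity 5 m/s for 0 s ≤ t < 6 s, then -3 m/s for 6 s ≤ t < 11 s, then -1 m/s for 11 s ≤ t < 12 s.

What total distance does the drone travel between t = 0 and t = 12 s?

Distance (not displacement) is the total path length: add the absolute areas under v-t.
0–6 s: |5| × 6 = 30 m
6–11 s: |-3| × 5 = 15 m
11–12 s: |-1| × 1 = 1 m
Total distance = 46 m

46 m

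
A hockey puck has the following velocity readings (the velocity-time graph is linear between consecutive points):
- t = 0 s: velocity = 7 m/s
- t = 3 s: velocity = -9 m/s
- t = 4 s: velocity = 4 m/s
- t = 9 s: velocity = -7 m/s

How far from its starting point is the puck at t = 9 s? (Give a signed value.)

-13 m

Displacement is the signed area under the v-t curve.
0–3 s: ½(7 + -9)(3) = -3 m
3–4 s: ½(-9 + 4)(1) = -2.5 m
4–9 s: ½(4 + -7)(5) = -7.5 m
Net displacement = -13 m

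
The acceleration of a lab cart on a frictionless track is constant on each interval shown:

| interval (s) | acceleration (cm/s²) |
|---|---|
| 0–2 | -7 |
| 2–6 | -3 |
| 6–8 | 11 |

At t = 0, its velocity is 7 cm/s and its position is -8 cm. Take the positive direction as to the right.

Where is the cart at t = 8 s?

On each constant-a segment, Δv = aΔt and Δx = v₀Δt + ½aΔt²; chain segment to segment.
0–2 s: v starts 7 cm/s; Δx = 7·2 + ½·-7·2² = 0 cm; v ends -7 cm/s.
2–6 s: v starts -7 cm/s; Δx = -7·4 + ½·-3·4² = -52 cm; v ends -19 cm/s.
6–8 s: v starts -19 cm/s; Δx = -19·2 + ½·11·2² = -16 cm; v ends 3 cm/s.
x(8) = -8 + Σ Δx = -76 cm.

-76 cm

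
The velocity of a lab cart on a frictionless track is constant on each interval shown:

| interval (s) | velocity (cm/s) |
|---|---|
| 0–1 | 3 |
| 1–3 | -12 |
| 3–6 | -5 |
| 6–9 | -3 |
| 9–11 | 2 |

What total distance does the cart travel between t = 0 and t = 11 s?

Total distance travelled is ∫|v| dt — sum the magnitudes of each area piece.
0–1 s: |3| × 1 = 3 cm
1–3 s: |-12| × 2 = 24 cm
3–6 s: |-5| × 3 = 15 cm
6–9 s: |-3| × 3 = 9 cm
9–11 s: |2| × 2 = 4 cm
Total distance = 55 cm

55 cm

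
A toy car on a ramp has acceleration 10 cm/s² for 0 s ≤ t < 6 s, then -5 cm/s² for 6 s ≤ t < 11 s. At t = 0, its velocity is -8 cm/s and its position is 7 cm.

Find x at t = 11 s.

336.5 cm

On each constant-a segment, Δv = aΔt and Δx = v₀Δt + ½aΔt²; chain segment to segment.
0–6 s: v starts -8 cm/s; Δx = -8·6 + ½·10·6² = 132 cm; v ends 52 cm/s.
6–11 s: v starts 52 cm/s; Δx = 52·5 + ½·-5·5² = 197.5 cm; v ends 27 cm/s.
x(11) = 7 + Σ Δx = 336.5 cm.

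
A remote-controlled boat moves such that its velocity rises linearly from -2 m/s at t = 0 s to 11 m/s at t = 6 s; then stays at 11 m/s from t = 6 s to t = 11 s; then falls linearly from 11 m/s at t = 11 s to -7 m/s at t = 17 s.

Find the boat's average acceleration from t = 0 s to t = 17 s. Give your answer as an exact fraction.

Average acceleration = Δv/Δt = (-7 − -2)/(17 − 0) = -5/17 m/s².

-5/17 m/s²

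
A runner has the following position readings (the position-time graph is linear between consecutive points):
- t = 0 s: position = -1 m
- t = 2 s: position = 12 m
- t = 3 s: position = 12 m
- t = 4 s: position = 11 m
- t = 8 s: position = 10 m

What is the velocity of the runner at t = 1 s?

6.5 m/s

Velocity is the slope of the x-t graph on 0–2 s: (12 − -1)/(2 − 0) = 6.5 m/s.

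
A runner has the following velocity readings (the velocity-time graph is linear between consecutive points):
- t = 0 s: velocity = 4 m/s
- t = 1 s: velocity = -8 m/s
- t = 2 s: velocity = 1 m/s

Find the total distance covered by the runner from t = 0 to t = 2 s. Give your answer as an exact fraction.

Distance (not displacement) is the total path length: add the absolute areas under v-t.
0–1 s: v = 0 at t = 1/3 s; triangle areas 2/3 + 8/3 = 10/3 m
1–2 s: v = 0 at t = 17/9 s; triangle areas 32/9 + 1/18 = 65/18 m
Total distance = 125/18 m

125/18 m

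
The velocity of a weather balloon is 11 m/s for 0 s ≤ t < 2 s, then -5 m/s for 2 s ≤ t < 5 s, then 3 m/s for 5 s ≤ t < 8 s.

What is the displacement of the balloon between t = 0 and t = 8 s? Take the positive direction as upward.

16 m

Net displacement equals the area under the velocity-time graph (areas below the axis count negative).
0–2 s: 11 × 2 = 22 m
2–5 s: -5 × 3 = -15 m
5–8 s: 3 × 3 = 9 m
Net displacement = 16 m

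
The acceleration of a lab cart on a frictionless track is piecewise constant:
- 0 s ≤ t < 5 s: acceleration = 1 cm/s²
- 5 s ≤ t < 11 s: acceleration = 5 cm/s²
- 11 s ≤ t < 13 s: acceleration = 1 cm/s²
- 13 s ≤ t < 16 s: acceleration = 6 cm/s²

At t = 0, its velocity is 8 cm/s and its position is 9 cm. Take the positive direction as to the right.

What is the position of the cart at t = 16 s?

On each constant-a segment, Δv = aΔt and Δx = v₀Δt + ½aΔt²; chain segment to segment.
0–5 s: v starts 8 cm/s; Δx = 8·5 + ½·1·5² = 52.5 cm; v ends 13 cm/s.
5–11 s: v starts 13 cm/s; Δx = 13·6 + ½·5·6² = 168 cm; v ends 43 cm/s.
11–13 s: v starts 43 cm/s; Δx = 43·2 + ½·1·2² = 88 cm; v ends 45 cm/s.
13–16 s: v starts 45 cm/s; Δx = 45·3 + ½·6·3² = 162 cm; v ends 63 cm/s.
x(16) = 9 + Σ Δx = 479.5 cm.

479.5 cm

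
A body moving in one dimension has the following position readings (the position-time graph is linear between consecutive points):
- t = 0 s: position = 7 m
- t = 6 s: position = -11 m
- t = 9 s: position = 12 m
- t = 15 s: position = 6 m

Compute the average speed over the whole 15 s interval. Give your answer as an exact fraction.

Average speed = (total path length)/(elapsed time); on a piecewise-linear x-t graph the path length is Σ|Δx|.
0–6 s: |Δx| = |-11 − 7| = 18 m
6–9 s: |Δx| = |12 − -11| = 23 m
9–15 s: |Δx| = |6 − 12| = 6 m
Total path = 47 m; average speed = 47/15 = 47/15 m/s.

47/15 m/s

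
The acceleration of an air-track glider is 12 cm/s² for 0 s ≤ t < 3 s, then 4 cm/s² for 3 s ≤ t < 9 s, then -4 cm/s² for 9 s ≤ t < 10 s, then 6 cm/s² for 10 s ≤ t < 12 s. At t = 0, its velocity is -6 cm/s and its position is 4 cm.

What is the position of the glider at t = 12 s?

456 cm

On each constant-a segment, Δv = aΔt and Δx = v₀Δt + ½aΔt²; chain segment to segment.
0–3 s: v starts -6 cm/s; Δx = -6·3 + ½·12·3² = 36 cm; v ends 30 cm/s.
3–9 s: v starts 30 cm/s; Δx = 30·6 + ½·4·6² = 252 cm; v ends 54 cm/s.
9–10 s: v starts 54 cm/s; Δx = 54·1 + ½·-4·1² = 52 cm; v ends 50 cm/s.
10–12 s: v starts 50 cm/s; Δx = 50·2 + ½·6·2² = 112 cm; v ends 62 cm/s.
x(12) = 4 + Σ Δx = 456 cm.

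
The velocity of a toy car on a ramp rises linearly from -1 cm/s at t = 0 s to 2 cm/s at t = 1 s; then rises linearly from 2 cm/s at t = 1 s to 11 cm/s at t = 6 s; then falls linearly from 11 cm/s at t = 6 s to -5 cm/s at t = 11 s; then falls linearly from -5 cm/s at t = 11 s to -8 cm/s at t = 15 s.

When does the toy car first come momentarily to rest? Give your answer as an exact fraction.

t = 1/3 s

v changes sign on 0–1 s (from -1 to 2); the graph is linear there, so v = 0 at t = 0 + (1)·(1 − 0)/(2 − -1) = 1/3 s.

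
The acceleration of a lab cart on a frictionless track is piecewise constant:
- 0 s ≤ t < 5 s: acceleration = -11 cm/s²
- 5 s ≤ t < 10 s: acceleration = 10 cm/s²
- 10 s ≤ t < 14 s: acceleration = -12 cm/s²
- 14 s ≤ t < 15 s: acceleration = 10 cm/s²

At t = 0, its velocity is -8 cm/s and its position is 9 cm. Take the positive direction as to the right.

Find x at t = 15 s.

On each constant-a segment, Δv = aΔt and Δx = v₀Δt + ½aΔt²; chain segment to segment.
0–5 s: v starts -8 cm/s; Δx = -8·5 + ½·-11·5² = -177.5 cm; v ends -63 cm/s.
5–10 s: v starts -63 cm/s; Δx = -63·5 + ½·10·5² = -190 cm; v ends -13 cm/s.
10–14 s: v starts -13 cm/s; Δx = -13·4 + ½·-12·4² = -148 cm; v ends -61 cm/s.
14–15 s: v starts -61 cm/s; Δx = -61·1 + ½·10·1² = -56 cm; v ends -51 cm/s.
x(15) = 9 + Σ Δx = -562.5 cm.

-562.5 cm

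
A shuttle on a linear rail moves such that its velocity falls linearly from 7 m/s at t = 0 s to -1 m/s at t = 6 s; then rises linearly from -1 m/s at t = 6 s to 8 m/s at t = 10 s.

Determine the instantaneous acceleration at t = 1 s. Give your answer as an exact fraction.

Acceleration is the slope of the v-t graph on 0–6 s: (-1 − 7)/(6 − 0) = -4/3 m/s².

-4/3 m/s²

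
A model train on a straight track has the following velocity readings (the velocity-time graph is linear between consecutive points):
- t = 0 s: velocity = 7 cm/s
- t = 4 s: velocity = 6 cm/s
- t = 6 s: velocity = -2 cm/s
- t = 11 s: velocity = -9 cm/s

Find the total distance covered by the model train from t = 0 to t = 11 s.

58.5 cm

Distance (not displacement) is the total path length: add the absolute areas under v-t.
0–4 s: |½(7 + 6)(4)| = 26 cm
4–6 s: v = 0 at t = 5.5 s; triangle areas 4.5 + 0.5 = 5 cm
6–11 s: |½(-2 + -9)(5)| = 27.5 cm
Total distance = 58.5 cm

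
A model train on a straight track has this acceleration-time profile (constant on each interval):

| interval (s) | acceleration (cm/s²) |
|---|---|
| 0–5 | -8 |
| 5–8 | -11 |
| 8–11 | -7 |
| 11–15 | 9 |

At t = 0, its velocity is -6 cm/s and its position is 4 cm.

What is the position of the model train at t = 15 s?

On each constant-a segment, Δv = aΔt and Δx = v₀Δt + ½aΔt²; chain segment to segment.
0–5 s: v starts -6 cm/s; Δx = -6·5 + ½·-8·5² = -130 cm; v ends -46 cm/s.
5–8 s: v starts -46 cm/s; Δx = -46·3 + ½·-11·3² = -187.5 cm; v ends -79 cm/s.
8–11 s: v starts -79 cm/s; Δx = -79·3 + ½·-7·3² = -268.5 cm; v ends -100 cm/s.
11–15 s: v starts -100 cm/s; Δx = -100·4 + ½·9·4² = -328 cm; v ends -64 cm/s.
x(15) = 4 + Σ Δx = -910 cm.

-910 cm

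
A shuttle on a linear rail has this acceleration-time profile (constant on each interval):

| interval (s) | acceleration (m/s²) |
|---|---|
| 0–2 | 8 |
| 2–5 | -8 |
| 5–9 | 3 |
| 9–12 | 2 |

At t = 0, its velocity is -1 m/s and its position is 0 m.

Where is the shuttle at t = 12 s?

29 m

On each constant-a segment, Δv = aΔt and Δx = v₀Δt + ½aΔt²; chain segment to segment.
0–2 s: v starts -1 m/s; Δx = -1·2 + ½·8·2² = 14 m; v ends 15 m/s.
2–5 s: v starts 15 m/s; Δx = 15·3 + ½·-8·3² = 9 m; v ends -9 m/s.
5–9 s: v starts -9 m/s; Δx = -9·4 + ½·3·4² = -12 m; v ends 3 m/s.
9–12 s: v starts 3 m/s; Δx = 3·3 + ½·2·3² = 18 m; v ends 9 m/s.
x(12) = 0 + Σ Δx = 29 m.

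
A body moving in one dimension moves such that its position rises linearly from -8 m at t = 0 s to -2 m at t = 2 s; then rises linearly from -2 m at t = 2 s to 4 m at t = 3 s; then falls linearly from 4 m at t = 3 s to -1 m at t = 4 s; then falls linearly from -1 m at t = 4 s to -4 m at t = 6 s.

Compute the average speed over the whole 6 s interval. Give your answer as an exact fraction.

10/3 m/s

Average speed = (total path length)/(elapsed time); on a piecewise-linear x-t graph the path length is Σ|Δx|.
0–2 s: |Δx| = |-2 − -8| = 6 m
2–3 s: |Δx| = |4 − -2| = 6 m
3–4 s: |Δx| = |-1 − 4| = 5 m
4–6 s: |Δx| = |-4 − -1| = 3 m
Total path = 20 m; average speed = 20/6 = 10/3 m/s.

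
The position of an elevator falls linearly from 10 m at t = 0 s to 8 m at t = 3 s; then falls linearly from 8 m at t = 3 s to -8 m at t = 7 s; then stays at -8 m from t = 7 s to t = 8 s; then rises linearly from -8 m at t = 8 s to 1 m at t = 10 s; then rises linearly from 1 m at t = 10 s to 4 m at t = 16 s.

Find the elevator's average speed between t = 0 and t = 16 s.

1.875 m/s

Average speed = (total path length)/(elapsed time); on a piecewise-linear x-t graph the path length is Σ|Δx|.
0–3 s: |Δx| = |8 − 10| = 2 m
3–7 s: |Δx| = |-8 − 8| = 16 m
7–8 s: |Δx| = |-8 − -8| = 0 m
8–10 s: |Δx| = |1 − -8| = 9 m
10–16 s: |Δx| = |4 − 1| = 3 m
Total path = 30 m; average speed = 30/16 = 1.875 m/s.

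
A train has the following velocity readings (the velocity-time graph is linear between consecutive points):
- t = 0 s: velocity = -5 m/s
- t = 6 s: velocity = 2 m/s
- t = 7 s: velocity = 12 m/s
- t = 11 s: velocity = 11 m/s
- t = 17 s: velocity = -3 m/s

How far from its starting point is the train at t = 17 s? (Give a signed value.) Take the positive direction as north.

Displacement is the signed area under the v-t curve.
0–6 s: ½(-5 + 2)(6) = -9 m
6–7 s: ½(2 + 12)(1) = 7 m
7–11 s: ½(12 + 11)(4) = 46 m
11–17 s: ½(11 + -3)(6) = 24 m
Net displacement = 68 m

68 m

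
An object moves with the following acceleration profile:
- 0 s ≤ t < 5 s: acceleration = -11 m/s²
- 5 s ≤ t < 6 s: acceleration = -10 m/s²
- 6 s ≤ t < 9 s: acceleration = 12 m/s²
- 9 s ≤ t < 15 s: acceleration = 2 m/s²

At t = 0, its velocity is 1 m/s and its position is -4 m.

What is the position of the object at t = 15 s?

-465.5 m

On each constant-a segment, Δv = aΔt and Δx = v₀Δt + ½aΔt²; chain segment to segment.
0–5 s: v starts 1 m/s; Δx = 1·5 + ½·-11·5² = -132.5 m; v ends -54 m/s.
5–6 s: v starts -54 m/s; Δx = -54·1 + ½·-10·1² = -59 m; v ends -64 m/s.
6–9 s: v starts -64 m/s; Δx = -64·3 + ½·12·3² = -138 m; v ends -28 m/s.
9–15 s: v starts -28 m/s; Δx = -28·6 + ½·2·6² = -132 m; v ends -16 m/s.
x(15) = -4 + Σ Δx = -465.5 m.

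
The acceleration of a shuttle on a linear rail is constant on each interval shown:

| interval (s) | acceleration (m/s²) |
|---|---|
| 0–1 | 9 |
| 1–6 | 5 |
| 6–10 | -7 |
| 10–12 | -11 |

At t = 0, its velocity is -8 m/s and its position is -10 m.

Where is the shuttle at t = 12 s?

On each constant-a segment, Δv = aΔt and Δx = v₀Δt + ½aΔt²; chain segment to segment.
0–1 s: v starts -8 m/s; Δx = -8·1 + ½·9·1² = -3.5 m; v ends 1 m/s.
1–6 s: v starts 1 m/s; Δx = 1·5 + ½·5·5² = 67.5 m; v ends 26 m/s.
6–10 s: v starts 26 m/s; Δx = 26·4 + ½·-7·4² = 48 m; v ends -2 m/s.
10–12 s: v starts -2 m/s; Δx = -2·2 + ½·-11·2² = -26 m; v ends -24 m/s.
x(12) = -10 + Σ Δx = 76 m.

76 m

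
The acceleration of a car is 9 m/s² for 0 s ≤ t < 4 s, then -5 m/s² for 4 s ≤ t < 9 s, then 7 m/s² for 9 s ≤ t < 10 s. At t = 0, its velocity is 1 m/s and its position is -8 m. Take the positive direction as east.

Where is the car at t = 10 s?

On each constant-a segment, Δv = aΔt and Δx = v₀Δt + ½aΔt²; chain segment to segment.
0–4 s: v starts 1 m/s; Δx = 1·4 + ½·9·4² = 76 m; v ends 37 m/s.
4–9 s: v starts 37 m/s; Δx = 37·5 + ½·-5·5² = 122.5 m; v ends 12 m/s.
9–10 s: v starts 12 m/s; Δx = 12·1 + ½·7·1² = 15.5 m; v ends 19 m/s.
x(10) = -8 + Σ Δx = 206 m.

206 m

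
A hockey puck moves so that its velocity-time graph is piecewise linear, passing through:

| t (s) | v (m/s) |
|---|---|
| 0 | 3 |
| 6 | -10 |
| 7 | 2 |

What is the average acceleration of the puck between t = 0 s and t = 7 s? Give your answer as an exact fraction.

-1/7 m/s²

Average acceleration = Δv/Δt = (2 − 3)/(7 − 0) = -1/7 m/s².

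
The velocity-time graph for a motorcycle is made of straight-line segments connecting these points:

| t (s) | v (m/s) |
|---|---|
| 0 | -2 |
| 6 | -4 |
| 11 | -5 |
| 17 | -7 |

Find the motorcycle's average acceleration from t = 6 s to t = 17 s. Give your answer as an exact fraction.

-3/11 m/s²

Average acceleration = Δv/Δt = (-7 − -4)/(17 − 6) = -3/11 m/s².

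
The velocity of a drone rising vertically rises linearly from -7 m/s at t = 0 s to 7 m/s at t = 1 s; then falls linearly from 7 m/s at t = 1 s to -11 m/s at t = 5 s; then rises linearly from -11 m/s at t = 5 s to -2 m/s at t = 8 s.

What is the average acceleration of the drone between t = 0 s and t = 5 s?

Average acceleration = Δv/Δt = (-11 − -7)/(5 − 0) = -0.8 m/s².

-0.8 m/s²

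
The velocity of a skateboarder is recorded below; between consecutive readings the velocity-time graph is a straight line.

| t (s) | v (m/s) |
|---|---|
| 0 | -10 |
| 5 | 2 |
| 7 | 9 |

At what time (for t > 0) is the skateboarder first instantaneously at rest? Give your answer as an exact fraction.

t = 25/6 s

v changes sign on 0–5 s (from -10 to 2); the graph is linear there, so v = 0 at t = 0 + (10)·(5 − 0)/(2 − -10) = 25/6 s.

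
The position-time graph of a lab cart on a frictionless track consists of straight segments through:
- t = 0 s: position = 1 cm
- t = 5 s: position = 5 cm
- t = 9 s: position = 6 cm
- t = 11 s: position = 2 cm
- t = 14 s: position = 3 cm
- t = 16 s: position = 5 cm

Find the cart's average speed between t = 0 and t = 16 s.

Average speed = (total path length)/(elapsed time); on a piecewise-linear x-t graph the path length is Σ|Δx|.
0–5 s: |Δx| = |5 − 1| = 4 cm
5–9 s: |Δx| = |6 − 5| = 1 cm
9–11 s: |Δx| = |2 − 6| = 4 cm
11–14 s: |Δx| = |3 − 2| = 1 cm
14–16 s: |Δx| = |5 − 3| = 2 cm
Total path = 12 cm; average speed = 12/16 = 0.75 cm/s.

0.75 cm/s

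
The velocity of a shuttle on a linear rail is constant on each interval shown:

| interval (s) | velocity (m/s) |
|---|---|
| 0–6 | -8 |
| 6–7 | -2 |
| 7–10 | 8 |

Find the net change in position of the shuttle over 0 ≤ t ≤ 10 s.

Net displacement equals the area under the velocity-time graph (areas below the axis count negative).
0–6 s: -8 × 6 = -48 m
6–7 s: -2 × 1 = -2 m
7–10 s: 8 × 3 = 24 m
Net displacement = -26 m

-26 m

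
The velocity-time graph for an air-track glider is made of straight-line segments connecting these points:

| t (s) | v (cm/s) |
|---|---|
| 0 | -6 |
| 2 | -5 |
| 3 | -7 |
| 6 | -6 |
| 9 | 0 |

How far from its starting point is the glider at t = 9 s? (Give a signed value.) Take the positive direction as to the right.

-45.5 cm

Displacement is the signed area under the v-t curve.
0–2 s: ½(-6 + -5)(2) = -11 cm
2–3 s: ½(-5 + -7)(1) = -6 cm
3–6 s: ½(-7 + -6)(3) = -19.5 cm
6–9 s: ½(-6 + 0)(3) = -9 cm
Net displacement = -45.5 cm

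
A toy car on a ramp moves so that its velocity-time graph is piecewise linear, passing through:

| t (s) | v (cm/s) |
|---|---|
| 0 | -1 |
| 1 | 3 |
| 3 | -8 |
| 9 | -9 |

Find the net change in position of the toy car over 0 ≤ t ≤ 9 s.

-55 cm

Displacement is the signed area under the v-t curve.
0–1 s: ½(-1 + 3)(1) = 1 cm
1–3 s: ½(3 + -8)(2) = -5 cm
3–9 s: ½(-8 + -9)(6) = -51 cm
Net displacement = -55 cm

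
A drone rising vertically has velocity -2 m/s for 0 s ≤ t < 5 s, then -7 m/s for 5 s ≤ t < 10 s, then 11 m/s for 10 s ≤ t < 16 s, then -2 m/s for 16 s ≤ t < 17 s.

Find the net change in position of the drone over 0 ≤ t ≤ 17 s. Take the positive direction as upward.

Displacement is the signed area under the v-t curve.
0–5 s: -2 × 5 = -10 m
5–10 s: -7 × 5 = -35 m
10–16 s: 11 × 6 = 66 m
16–17 s: -2 × 1 = -2 m
Net displacement = 19 m

19 m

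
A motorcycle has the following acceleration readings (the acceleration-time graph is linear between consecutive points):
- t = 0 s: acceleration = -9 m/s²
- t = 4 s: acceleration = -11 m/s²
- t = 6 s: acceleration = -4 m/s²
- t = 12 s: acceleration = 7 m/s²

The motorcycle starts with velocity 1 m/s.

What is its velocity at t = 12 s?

Δv equals the area under the a-t graph; then v = v₀ + Δv.
0–4 s: ½(-9 + -11)(4) = -40 m/s
4–6 s: ½(-11 + -4)(2) = -15 m/s
6–12 s: ½(-4 + 7)(6) = 9 m/s
Δv = -46 m/s, so v(12) = 1 + (-46) = -45 m/s.

-45 m/s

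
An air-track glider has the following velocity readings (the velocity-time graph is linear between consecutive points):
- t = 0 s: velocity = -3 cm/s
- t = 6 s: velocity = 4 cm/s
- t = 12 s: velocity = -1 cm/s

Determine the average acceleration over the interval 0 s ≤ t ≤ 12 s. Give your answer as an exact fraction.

1/6 cm/s²

Average acceleration = Δv/Δt = (-1 − -3)/(12 − 0) = 1/6 cm/s².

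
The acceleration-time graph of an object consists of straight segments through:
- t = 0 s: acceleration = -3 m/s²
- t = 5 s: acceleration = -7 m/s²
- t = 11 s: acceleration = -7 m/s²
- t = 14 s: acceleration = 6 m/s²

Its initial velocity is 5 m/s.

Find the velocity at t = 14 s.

-63.5 m/s

Δv equals the area under the a-t graph; then v = v₀ + Δv.
0–5 s: ½(-3 + -7)(5) = -25 m/s
5–11 s: -7 × 6 = -42 m/s
11–14 s: ½(-7 + 6)(3) = -1.5 m/s
Δv = -68.5 m/s, so v(14) = 5 + (-68.5) = -63.5 m/s.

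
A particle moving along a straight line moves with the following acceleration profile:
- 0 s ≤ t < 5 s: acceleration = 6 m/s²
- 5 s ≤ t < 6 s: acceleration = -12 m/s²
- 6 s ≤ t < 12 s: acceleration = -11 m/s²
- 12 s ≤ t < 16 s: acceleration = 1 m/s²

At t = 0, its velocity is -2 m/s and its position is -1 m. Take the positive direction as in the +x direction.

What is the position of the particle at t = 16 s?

On each constant-a segment, Δv = aΔt and Δx = v₀Δt + ½aΔt²; chain segment to segment.
0–5 s: v starts -2 m/s; Δx = -2·5 + ½·6·5² = 65 m; v ends 28 m/s.
5–6 s: v starts 28 m/s; Δx = 28·1 + ½·-12·1² = 22 m; v ends 16 m/s.
6–12 s: v starts 16 m/s; Δx = 16·6 + ½·-11·6² = -102 m; v ends -50 m/s.
12–16 s: v starts -50 m/s; Δx = -50·4 + ½·1·4² = -192 m; v ends -46 m/s.
x(16) = -1 + Σ Δx = -208 m.

-208 m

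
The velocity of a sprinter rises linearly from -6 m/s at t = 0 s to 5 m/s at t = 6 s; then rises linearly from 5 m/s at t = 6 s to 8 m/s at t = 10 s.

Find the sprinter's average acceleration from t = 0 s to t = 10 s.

Average acceleration = Δv/Δt = (8 − -6)/(10 − 0) = 1.4 m/s².

1.4 m/s²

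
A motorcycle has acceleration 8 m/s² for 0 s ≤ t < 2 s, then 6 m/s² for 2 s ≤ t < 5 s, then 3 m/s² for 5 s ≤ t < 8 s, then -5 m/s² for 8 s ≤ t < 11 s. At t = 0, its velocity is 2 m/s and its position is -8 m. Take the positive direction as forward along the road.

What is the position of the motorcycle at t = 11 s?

On each constant-a segment, Δv = aΔt and Δx = v₀Δt + ½aΔt²; chain segment to segment.
0–2 s: v starts 2 m/s; Δx = 2·2 + ½·8·2² = 20 m; v ends 18 m/s.
2–5 s: v starts 18 m/s; Δx = 18·3 + ½·6·3² = 81 m; v ends 36 m/s.
5–8 s: v starts 36 m/s; Δx = 36·3 + ½·3·3² = 121.5 m; v ends 45 m/s.
8–11 s: v starts 45 m/s; Δx = 45·3 + ½·-5·3² = 112.5 m; v ends 30 m/s.
x(11) = -8 + Σ Δx = 327 m.

327 m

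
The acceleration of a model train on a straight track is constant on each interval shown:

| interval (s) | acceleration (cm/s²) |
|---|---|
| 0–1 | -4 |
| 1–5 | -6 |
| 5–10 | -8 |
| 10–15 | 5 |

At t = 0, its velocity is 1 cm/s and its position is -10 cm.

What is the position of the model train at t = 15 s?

On each constant-a segment, Δv = aΔt and Δx = v₀Δt + ½aΔt²; chain segment to segment.
0–1 s: v starts 1 cm/s; Δx = 1·1 + ½·-4·1² = -1 cm; v ends -3 cm/s.
1–5 s: v starts -3 cm/s; Δx = -3·4 + ½·-6·4² = -60 cm; v ends -27 cm/s.
5–10 s: v starts -27 cm/s; Δx = -27·5 + ½·-8·5² = -235 cm; v ends -67 cm/s.
10–15 s: v starts -67 cm/s; Δx = -67·5 + ½·5·5² = -272.5 cm; v ends -42 cm/s.
x(15) = -10 + Σ Δx = -578.5 cm.

-578.5 cm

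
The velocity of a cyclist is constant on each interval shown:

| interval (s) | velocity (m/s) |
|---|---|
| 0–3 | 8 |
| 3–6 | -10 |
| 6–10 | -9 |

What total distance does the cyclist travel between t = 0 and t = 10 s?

Total distance travelled is ∫|v| dt — sum the magnitudes of each area piece.
0–3 s: |8| × 3 = 24 m
3–6 s: |-10| × 3 = 30 m
6–10 s: |-9| × 4 = 36 m
Total distance = 90 m

90 m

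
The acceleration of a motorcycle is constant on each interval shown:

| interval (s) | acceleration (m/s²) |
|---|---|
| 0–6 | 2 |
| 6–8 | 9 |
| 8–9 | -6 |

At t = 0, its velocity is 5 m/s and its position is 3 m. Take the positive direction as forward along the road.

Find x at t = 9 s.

153 m

On each constant-a segment, Δv = aΔt and Δx = v₀Δt + ½aΔt²; chain segment to segment.
0–6 s: v starts 5 m/s; Δx = 5·6 + ½·2·6² = 66 m; v ends 17 m/s.
6–8 s: v starts 17 m/s; Δx = 17·2 + ½·9·2² = 52 m; v ends 35 m/s.
8–9 s: v starts 35 m/s; Δx = 35·1 + ½·-6·1² = 32 m; v ends 29 m/s.
x(9) = 3 + Σ Δx = 153 m.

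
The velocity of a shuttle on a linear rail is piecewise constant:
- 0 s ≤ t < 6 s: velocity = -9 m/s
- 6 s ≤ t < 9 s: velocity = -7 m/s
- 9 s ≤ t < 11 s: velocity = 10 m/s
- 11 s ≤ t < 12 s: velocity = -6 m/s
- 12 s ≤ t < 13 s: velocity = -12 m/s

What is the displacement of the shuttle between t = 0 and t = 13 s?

-73 m

Displacement is the signed area under the v-t curve.
0–6 s: -9 × 6 = -54 m
6–9 s: -7 × 3 = -21 m
9–11 s: 10 × 2 = 20 m
11–12 s: -6 × 1 = -6 m
12–13 s: -12 × 1 = -12 m
Net displacement = -73 m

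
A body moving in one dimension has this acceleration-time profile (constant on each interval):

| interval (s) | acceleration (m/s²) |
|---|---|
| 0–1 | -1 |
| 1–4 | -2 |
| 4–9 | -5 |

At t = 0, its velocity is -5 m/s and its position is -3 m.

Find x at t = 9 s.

On each constant-a segment, Δv = aΔt and Δx = v₀Δt + ½aΔt²; chain segment to segment.
0–1 s: v starts -5 m/s; Δx = -5·1 + ½·-1·1² = -5.5 m; v ends -6 m/s.
1–4 s: v starts -6 m/s; Δx = -6·3 + ½·-2·3² = -27 m; v ends -12 m/s.
4–9 s: v starts -12 m/s; Δx = -12·5 + ½·-5·5² = -122.5 m; v ends -37 m/s.
x(9) = -3 + Σ Δx = -158 m.

-158 m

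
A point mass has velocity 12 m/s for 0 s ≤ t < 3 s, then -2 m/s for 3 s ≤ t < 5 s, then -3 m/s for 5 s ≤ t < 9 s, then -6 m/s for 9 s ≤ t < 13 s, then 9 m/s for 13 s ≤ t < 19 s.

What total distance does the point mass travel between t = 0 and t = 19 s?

130 m

Distance (not displacement) is the total path length: add the absolute areas under v-t.
0–3 s: |12| × 3 = 36 m
3–5 s: |-2| × 2 = 4 m
5–9 s: |-3| × 4 = 12 m
9–13 s: |-6| × 4 = 24 m
13–19 s: |9| × 6 = 54 m
Total distance = 130 m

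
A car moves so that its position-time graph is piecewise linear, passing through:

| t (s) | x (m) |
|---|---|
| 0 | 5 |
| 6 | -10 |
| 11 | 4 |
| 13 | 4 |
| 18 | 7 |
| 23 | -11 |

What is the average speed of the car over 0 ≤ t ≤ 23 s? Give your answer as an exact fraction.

50/23 m/s

Average speed = (total path length)/(elapsed time); on a piecewise-linear x-t graph the path length is Σ|Δx|.
0–6 s: |Δx| = |-10 − 5| = 15 m
6–11 s: |Δx| = |4 − -10| = 14 m
11–13 s: |Δx| = |4 − 4| = 0 m
13–18 s: |Δx| = |7 − 4| = 3 m
18–23 s: |Δx| = |-11 − 7| = 18 m
Total path = 50 m; average speed = 50/23 = 50/23 m/s.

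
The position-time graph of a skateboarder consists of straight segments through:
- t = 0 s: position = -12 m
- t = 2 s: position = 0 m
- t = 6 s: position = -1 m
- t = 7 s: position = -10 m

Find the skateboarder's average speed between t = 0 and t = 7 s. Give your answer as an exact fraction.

Average speed = (total path length)/(elapsed time); on a piecewise-linear x-t graph the path length is Σ|Δx|.
0–2 s: |Δx| = |0 − -12| = 12 m
2–6 s: |Δx| = |-1 − 0| = 1 m
6–7 s: |Δx| = |-10 − -1| = 9 m
Total path = 22 m; average speed = 22/7 = 22/7 m/s.

22/7 m/s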